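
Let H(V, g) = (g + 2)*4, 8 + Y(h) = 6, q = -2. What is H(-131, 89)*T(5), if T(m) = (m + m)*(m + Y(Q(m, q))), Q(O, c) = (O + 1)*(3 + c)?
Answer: 10920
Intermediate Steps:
Q(O, c) = (1 + O)*(3 + c)
Y(h) = -2 (Y(h) = -8 + 6 = -2)
H(V, g) = 8 + 4*g (H(V, g) = (2 + g)*4 = 8 + 4*g)
T(m) = 2*m*(-2 + m) (T(m) = (m + m)*(m - 2) = (2*m)*(-2 + m) = 2*m*(-2 + m))
H(-131, 89)*T(5) = (8 + 4*89)*(2*5*(-2 + 5)) = (8 + 356)*(2*5*3) = 364*30 = 10920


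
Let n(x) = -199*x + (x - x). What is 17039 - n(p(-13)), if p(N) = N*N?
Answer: 50670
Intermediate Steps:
p(N) = N²
n(x) = -199*x (n(x) = -199*x + 0 = -199*x)
17039 - n(p(-13)) = 17039 - (-199)*(-13)² = 17039 - (-199)*169 = 17039 - 1*(-33631) = 17039 + 33631 = 50670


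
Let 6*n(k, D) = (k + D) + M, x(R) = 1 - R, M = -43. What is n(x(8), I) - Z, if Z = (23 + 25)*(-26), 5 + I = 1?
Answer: 1239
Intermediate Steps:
I = -4 (I = -5 + 1 = -4)
n(k, D) = -43/6 + D/6 + k/6 (n(k, D) = ((k + D) - 43)/6 = ((D + k) - 43)/6 = (-43 + D + k)/6 = -43/6 + D/6 + k/6)
Z = -1248 (Z = 48*(-26) = -1248)
n(x(8), I) - Z = (-43/6 + (⅙)*(-4) + (1 - 1*8)/6) - 1*(-1248) = (-43/6 - ⅔ + (1 - 8)/6) + 1248 = (-43/6 - ⅔ + (⅙)*(-7)) + 1248 = (-43/6 - ⅔ - 7/6) + 1248 = -9 + 1248 = 1239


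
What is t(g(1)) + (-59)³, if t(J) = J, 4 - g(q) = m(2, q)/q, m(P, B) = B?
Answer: -205376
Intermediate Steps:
g(q) = 3 (g(q) = 4 - q/q = 4 - 1*1 = 4 - 1 = 3)
t(g(1)) + (-59)³ = 3 + (-59)³ = 3 - 205379 = -205376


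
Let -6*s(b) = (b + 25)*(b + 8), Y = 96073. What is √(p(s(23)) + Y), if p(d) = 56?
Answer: 3*√10681 ≈ 310.05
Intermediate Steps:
s(b) = -(8 + b)*(25 + b)/6 (s(b) = -(b + 25)*(b + 8)/6 = -(25 + b)*(8 + b)/6 = -(8 + b)*(25 + b)/6)
√(p(s(23)) + Y) = √(56 + 96073) = √96129 = 3*√10681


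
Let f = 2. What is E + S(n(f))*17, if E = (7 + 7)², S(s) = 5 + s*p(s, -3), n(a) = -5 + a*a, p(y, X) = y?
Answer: 298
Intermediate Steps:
n(a) = -5 + a²
S(s) = 5 + s² (S(s) = 5 + s*s = 5 + s²)
E = 196 (E = 14² = 196)
E + S(n(f))*17 = 196 + (5 + (-5 + 2²)²)*17 = 196 + (5 + (-5 + 4)²)*17 = 196 + (5 + (-1)²)*17 = 196 + (5 + 1)*17 = 196 + 6*17 = 196 + 102 = 298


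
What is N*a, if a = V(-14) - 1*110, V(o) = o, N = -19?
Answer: 2356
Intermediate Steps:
a = -124 (a = -14 - 1*110 = -14 - 110 = -124)
N*a = -19*(-124) = 2356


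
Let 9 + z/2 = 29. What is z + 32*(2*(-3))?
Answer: -152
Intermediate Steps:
z = 40 (z = -18 + 2*29 = -18 + 58 = 40)
z + 32*(2*(-3)) = 40 + 32*(2*(-3)) = 40 + 32*(-6) = 40 - 192 = -152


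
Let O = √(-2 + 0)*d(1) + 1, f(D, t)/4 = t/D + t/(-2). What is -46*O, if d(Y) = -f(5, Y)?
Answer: -46 - 276*I*√2/5 ≈ -46.0 - 78.065*I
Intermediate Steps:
f(D, t) = -2*t + 4*t/D (f(D, t) = 4*(t/D + t/(-2)) = 4*(t/D + t*(-½)) = 4*(t/D - t/2) = 4*(-t/2 + t/D) = -2*t + 4*t/D)
d(Y) = 6*Y/5 (d(Y) = -2*Y*(2 - 1*5)/5 = -2*Y*(2 - 5)/5 = -2*Y*(-3)/5 = -(-6)*Y/5 = 6*Y/5)
O = 1 + 6*I*√2/5 (O = √(-2 + 0)*((6/5)*1) + 1 = √(-2)*(6/5) + 1 = (I*√2)*(6/5) + 1 = 6*I*√2/5 + 1 = 1 + 6*I*√2/5 ≈ 1.0 + 1.6971*I)
-46*O = -46*(1 + 6*I*√2/5) = -46 - 276*I*√2/5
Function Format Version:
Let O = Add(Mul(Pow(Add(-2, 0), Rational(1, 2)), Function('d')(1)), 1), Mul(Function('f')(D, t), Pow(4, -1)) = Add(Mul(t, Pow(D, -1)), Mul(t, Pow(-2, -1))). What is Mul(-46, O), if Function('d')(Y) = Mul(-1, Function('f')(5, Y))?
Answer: Add(-46, Mul(Rational(-276, 5), I, Pow(2, Rational(1, 2)))) ≈ Add(-46.000, Mul(-78.065, I))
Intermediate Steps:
Function('f')(D, t) = Add(Mul(-2, t), Mul(4, t, Pow(D, -1))) (Function('f')(D, t) = Mul(4, Add(Mul(t, Pow(D, -1)), Mul(t, Pow(-2, -1)))) = Mul(4, Add(Mul(t, Pow(D, -1)), Mul(t, Rational(-1, 2)))) = Mul(4, Add(Mul(t, Pow(D, -1)), Mul(Rational(-1, 2), t))) = Mul(4, Add(Mul(Rational(-1, 2), t), Mul(t, Pow(D, -1)))) = Add(Mul(-2, t), Mul(4, t, Pow(D, -1))))
Function('d')(Y) = Mul(Rational(6, 5), Y) (Function('d')(Y) = Mul(-1, Mul(2, Y, Pow(5, -1), Add(2, Mul(-1, 5)))) = Mul(-1, Mul(2, Y, Rational(1, 5), Add(2, -5))) = Mul(-1, Mul(2, Y, Rational(1, 5), -3)) = Mul(-1, Mul(Rational(-6, 5), Y)) = Mul(Rational(6, 5), Y))
O = Add(1, Mul(Rational(6, 5), I, Pow(2, Rational(1, 2)))) (O = Add(Mul(Pow(Add(-2, 0), Rational(1, 2)), Mul(Rational(6, 5), 1)), 1) = Add(Mul(Pow(-2, Rational(1, 2)), Rational(6, 5)), 1) = Add(Mul(Mul(I, Pow(2, Rational(1, 2))), Rational(6, 5)), 1) = Add(Mul(Rational(6, 5), I, Pow(2, Rational(1, 2))), 1) = Add(1, Mul(Rational(6, 5), I, Pow(2, Rational(1, 2)))) ≈ Add(1.0000, Mul(1.6971, I)))
Mul(-46, O) = Mul(-46, Add(1, Mul(Rational(6, 5), I, Pow(2, Rational(1, 2))))) = Add(-46, Mul(Rational(-276, 5), I, Pow(2, Rational(1, 2))))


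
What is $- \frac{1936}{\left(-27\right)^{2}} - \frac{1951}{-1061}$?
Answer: $- \frac{631817}{773469} \approx -0.81686$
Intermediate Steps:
$- \frac{1936}{\left(-27\right)^{2}} - \frac{1951}{-1061} = - \frac{1936}{729} - - \frac{1951}{1061} = \left(-1936\right) \frac{1}{729} + \frac{1951}{1061} = - \frac{1936}{729} + \frac{1951}{1061} = - \frac{631817}{773469}$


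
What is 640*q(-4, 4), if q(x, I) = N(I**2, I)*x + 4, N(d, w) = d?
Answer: -38400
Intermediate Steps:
q(x, I) = 4 + x*I**2 (q(x, I) = I**2*x + 4 = x*I**2 + 4 = 4 + x*I**2)
640*q(-4, 4) = 640*(4 - 4*4**2) = 640*(4 - 4*16) = 640*(4 - 64) = 640*(-60) = -38400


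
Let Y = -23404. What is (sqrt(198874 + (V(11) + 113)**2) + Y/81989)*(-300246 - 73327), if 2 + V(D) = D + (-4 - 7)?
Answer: 8743102492/81989 - 373573*sqrt(211195) ≈ -1.7157e+8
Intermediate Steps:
V(D) = -13 + D (V(D) = -2 + (D + (-4 - 7)) = -2 + (D - 11) = -2 + (-11 + D) = -13 + D)
(sqrt(198874 + (V(11) + 113)**2) + Y/81989)*(-300246 - 73327) = (sqrt(198874 + ((-13 + 11) + 113)**2) - 23404/81989)*(-300246 - 73327) = (sqrt(198874 + (-2 + 113)**2) - 23404*1/81989)*(-373573) = (sqrt(198874 + 111**2) - 23404/81989)*(-373573) = (sqrt(198874 + 12321) - 23404/81989)*(-373573) = (sqrt(211195) - 23404/81989)*(-373573) = (-23404/81989 + sqrt(211195))*(-373573) = 8743102492/81989 - 373573*sqrt(211195)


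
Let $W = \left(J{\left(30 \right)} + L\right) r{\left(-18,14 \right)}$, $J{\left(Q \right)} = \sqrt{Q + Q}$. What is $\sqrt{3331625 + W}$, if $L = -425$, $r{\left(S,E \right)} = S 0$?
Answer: $5 \sqrt{133265} \approx 1825.3$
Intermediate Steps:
$r{\left(S,E \right)} = 0$
$J{\left(Q \right)} = \sqrt{2} \sqrt{Q}$ ($J{\left(Q \right)} = \sqrt{2 Q} = \sqrt{2} \sqrt{Q}$)
$W = 0$ ($W = \left(\sqrt{2} \sqrt{30} - 425\right) 0 = \left(2 \sqrt{15} - 425\right) 0 = \left(-425 + 2 \sqrt{15}\right) 0 = 0$)
$\sqrt{3331625 + W} = \sqrt{3331625 + 0} = \sqrt{3331625} = 5 \sqrt{133265}$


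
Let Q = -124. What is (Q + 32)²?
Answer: 8464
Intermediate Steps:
(Q + 32)² = (-124 + 32)² = (-92)² = 8464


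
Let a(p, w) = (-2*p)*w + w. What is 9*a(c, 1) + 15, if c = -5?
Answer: 114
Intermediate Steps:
a(p, w) = w - 2*p*w (a(p, w) = -2*p*w + w = w - 2*p*w)
9*a(c, 1) + 15 = 9*(1*(1 - 2*(-5))) + 15 = 9*(1*(1 + 10)) + 15 = 9*(1*11) + 15 = 9*11 + 15 = 99 + 15 = 114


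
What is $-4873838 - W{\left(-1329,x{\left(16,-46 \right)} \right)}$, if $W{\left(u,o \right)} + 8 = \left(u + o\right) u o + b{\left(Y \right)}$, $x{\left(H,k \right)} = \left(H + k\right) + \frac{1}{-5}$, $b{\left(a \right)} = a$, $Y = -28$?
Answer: $\frac{1241969434}{25} \approx 4.9679 \cdot 10^{7}$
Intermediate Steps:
$x{\left(H,k \right)} = - \frac{1}{5} + H + k$ ($x{\left(H,k \right)} = \left(H + k\right) - \frac{1}{5} = - \frac{1}{5} + H + k$)
$W{\left(u,o \right)} = -36 + o u \left(o + u\right)$ ($W{\left(u,o \right)} = -8 + \left(\left(u + o\right) u o - 28\right) = -8 + \left(\left(o + u\right) u o - 28\right) = -8 + \left(u \left(o + u\right) o - 28\right) = -8 + \left(o u \left(o + u\right) - 28\right) = -8 + \left(-28 + o u \left(o + u\right)\right) = -36 + o u \left(o + u\right)$)
$-4873838 - W{\left(-1329,x{\left(16,-46 \right)} \right)} = -4873838 - \left(-36 + \left(- \frac{1}{5} + 16 - 46\right) \left(-1329\right)^{2} - 1329 \left(- \frac{1}{5} + 16 - 46\right)^{2}\right) = -4873838 - \left(-36 - \frac{266702391}{5} - 1329 \left(- \frac{151}{5}\right)^{2}\right) = -4873838 - \left(-36 - \frac{266702391}{5} - \frac{30302529}{25}\right) = -4873838 - - \frac{1363815384}{25} = -4873838 + \frac{1363815384}{25} = \frac{1241969434}{25}$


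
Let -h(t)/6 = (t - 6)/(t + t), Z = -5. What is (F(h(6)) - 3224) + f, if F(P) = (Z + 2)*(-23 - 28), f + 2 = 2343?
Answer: -730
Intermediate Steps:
f = 2341 (f = -2 + 2343 = 2341)
h(t) = -3*(-6 + t)/t (h(t) = -6*(t - 6)/(t + t) = -6*(-6 + t)/(2*t) = -6*(-6 + t)*1/(2*t) = -3*(-6 + t)/t)
F(P) = 153 (F(P) = (-5 + 2)*(-23 - 28) = -3*(-51) = 153)
(F(h(6)) - 3224) + f = (153 - 3224) + 2341 = -3071 + 2341 = -730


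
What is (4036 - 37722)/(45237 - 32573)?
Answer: -16843/6332 ≈ -2.6600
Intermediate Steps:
(4036 - 37722)/(45237 - 32573) = -33686/12664 = -33686*1/12664 = -16843/6332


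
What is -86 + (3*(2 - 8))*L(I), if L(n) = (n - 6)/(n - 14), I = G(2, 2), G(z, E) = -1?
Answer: -472/5 ≈ -94.400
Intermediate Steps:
I = -1
L(n) = (-6 + n)/(-14 + n)
-86 + (3*(2 - 8))*L(I) = -86 + (3*(2 - 8))*((-6 - 1)/(-14 - 1)) = -86 + (3*(-6))*(-7/(-15)) = -86 - (-6)*(-7)/5 = -86 - 18*7/15 = -86 - 42/5 = -472/5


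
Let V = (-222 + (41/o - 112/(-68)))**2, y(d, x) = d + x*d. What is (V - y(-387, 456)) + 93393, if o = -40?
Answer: 147625913169/462400 ≈ 3.1926e+5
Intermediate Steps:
y(d, x) = d + d*x
V = 22661388369/462400 (V = (-222 + (41/(-40) - 112/(-68)))**2 = (-222 + (41*(-1/40) - 112*(-1/68)))**2 = (-222 + (-41/40 + 28/17))**2 = (-222 + 423/680)**2 = (-150537/680)**2 = 22661388369/462400 ≈ 49008.)
(V - y(-387, 456)) + 93393 = (22661388369/462400 - (-387)*(1 + 456)) + 93393 = (22661388369/462400 - (-387)*457) + 93393 = (22661388369/462400 - 1*(-176859)) + 93393 = (22661388369/462400 + 176859) + 93393 = 104440989969/462400 + 93393 = 147625913169/462400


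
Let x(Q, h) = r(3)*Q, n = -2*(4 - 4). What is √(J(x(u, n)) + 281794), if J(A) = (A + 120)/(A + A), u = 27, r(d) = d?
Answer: √91301658/18 ≈ 530.84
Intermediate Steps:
n = 0 (n = -2*0 = 0)
x(Q, h) = 3*Q
J(A) = (120 + A)/(2*A) (J(A) = (120 + A)/((2*A)) = (120 + A)*(1/(2*A)) = (120 + A)/(2*A))
√(J(x(u, n)) + 281794) = √((120 + 3*27)/(2*((3*27))) + 281794) = √((½)*(120 + 81)/81 + 281794) = √((½)*(1/81)*201 + 281794) = √(67/54 + 281794) = √(15216943/54) = √91301658/18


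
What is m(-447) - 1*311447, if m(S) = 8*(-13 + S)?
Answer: -315127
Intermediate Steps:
m(S) = -104 + 8*S
m(-447) - 1*311447 = (-104 + 8*(-447)) - 1*311447 = (-104 - 3576) - 311447 = -3680 - 311447 = -315127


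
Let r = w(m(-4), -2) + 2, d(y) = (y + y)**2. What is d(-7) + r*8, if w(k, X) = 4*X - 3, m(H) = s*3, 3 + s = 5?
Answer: 124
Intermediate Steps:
s = 2 (s = -3 + 5 = 2)
m(H) = 6 (m(H) = 2*3 = 6)
d(y) = 4*y**2 (d(y) = (2*y)**2 = 4*y**2)
w(k, X) = -3 + 4*X
r = -9 (r = (-3 + 4*(-2)) + 2 = (-3 - 8) + 2 = -11 + 2 = -9)
d(-7) + r*8 = 4*(-7)**2 - 9*8 = 4*49 - 72 = 196 - 72 = 124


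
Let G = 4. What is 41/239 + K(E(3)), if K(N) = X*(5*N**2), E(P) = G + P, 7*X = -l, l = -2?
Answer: 16771/239 ≈ 70.172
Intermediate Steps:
X = 2/7 (X = (-1*(-2))/7 = (1/7)*2 = 2/7 ≈ 0.28571)
E(P) = 4 + P
K(N) = 10*N**2/7 (K(N) = 2*(5*N**2)/7 = 10*N**2/7)
41/239 + K(E(3)) = 41/239 + 10*(4 + 3)**2/7 = 41*(1/239) + (10/7)*7**2 = 41/239 + (10/7)*49 = 41/239 + 70 = 16771/239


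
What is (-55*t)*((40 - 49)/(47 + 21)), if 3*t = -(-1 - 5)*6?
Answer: 1485/17 ≈ 87.353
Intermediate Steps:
t = 12 (t = (-(-1 - 5)*6)/3 = (-1*(-6)*6)/3 = (6*6)/3 = (⅓)*36 = 12)
(-55*t)*((40 - 49)/(47 + 21)) = (-55*12)*((40 - 49)/(47 + 21)) = -(-5940)/68 = -660*(-9/68) = 1485/17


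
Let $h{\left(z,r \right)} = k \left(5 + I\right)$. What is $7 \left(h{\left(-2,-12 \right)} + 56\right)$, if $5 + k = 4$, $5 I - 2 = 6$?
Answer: $\frac{1729}{5} \approx 345.8$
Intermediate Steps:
$I = \frac{8}{5}$ ($I = \frac{2}{5} + \frac{1}{5} \cdot 6 = \frac{2}{5} + \frac{6}{5} = \frac{8}{5} \approx 1.6$)
$k = -1$ ($k = -5 + 4 = -1$)
$h{\left(z,r \right)} = - \frac{33}{5}$ ($h{\left(z,r \right)} = - (5 + \frac{8}{5}) = \left(-1\right) \frac{33}{5} = - \frac{33}{5}$)
$7 \left(h{\left(-2,-12 \right)} + 56\right) = 7 \left(- \frac{33}{5} + 56\right) = 7 \cdot \frac{247}{5} = \frac{1729}{5}$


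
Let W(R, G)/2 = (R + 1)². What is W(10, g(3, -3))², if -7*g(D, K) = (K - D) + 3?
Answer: 58564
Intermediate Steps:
g(D, K) = -3/7 - K/7 + D/7 (g(D, K) = -((K - D) + 3)/7 = -(3 + K - D)/7 = -3/7 - K/7 + D/7)
W(R, G) = 2*(1 + R)² (W(R, G) = 2*(R + 1)² = 2*(1 + R)²)
W(10, g(3, -3))² = (2*(1 + 10)²)² = (2*11²)² = (2*121)² = 242² = 58564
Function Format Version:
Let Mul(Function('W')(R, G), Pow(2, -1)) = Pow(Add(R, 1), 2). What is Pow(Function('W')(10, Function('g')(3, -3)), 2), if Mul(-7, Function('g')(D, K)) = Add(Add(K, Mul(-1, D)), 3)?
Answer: 58564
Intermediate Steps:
Function('g')(D, K) = Add(Rational(-3, 7), Mul(Rational(-1, 7), K), Mul(Rational(1, 7), D)) (Function('g')(D, K) = Mul(Rational(-1, 7), Add(Add(K, Mul(-1, D)), 3)) = Mul(Rational(-1, 7), Add(3, K, Mul(-1, D))) = Add(Rational(-3, 7), Mul(Rational(-1, 7), K), Mul(Rational(1, 7), D)))
Function('W')(R, G) = Mul(2, Pow(Add(1, R), 2)) (Function('W')(R, G) = Mul(2, Pow(Add(R, 1), 2)) = Mul(2, Pow(Add(1, R), 2)))
Pow(Function('W')(10, Function('g')(3, -3)), 2) = Pow(Mul(2, Pow(Add(1, 10), 2)), 2) = Pow(Mul(2, Pow(11, 2)), 2) = Pow(Mul(2, 121), 2) = Pow(242, 2) = 58564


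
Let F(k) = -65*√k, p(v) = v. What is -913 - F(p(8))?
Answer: -913 + 130*√2 ≈ -729.15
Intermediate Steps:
-913 - F(p(8)) = -913 - (-65)*√8 = -913 - (-65)*2*√2 = -913 - (-130)*√2 = -913 + 130*√2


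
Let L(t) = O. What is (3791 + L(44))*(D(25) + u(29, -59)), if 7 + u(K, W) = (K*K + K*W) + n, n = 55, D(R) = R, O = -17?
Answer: -3007878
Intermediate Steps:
L(t) = -17
u(K, W) = 48 + K² + K*W (u(K, W) = -7 + ((K*K + K*W) + 55) = -7 + ((K² + K*W) + 55) = -7 + (55 + K² + K*W) = 48 + K² + K*W)
(3791 + L(44))*(D(25) + u(29, -59)) = (3791 - 17)*(25 + (48 + 29² + 29*(-59))) = 3774*(25 + (48 + 841 - 1711)) = 3774*(25 - 822) = 3774*(-797) = -3007878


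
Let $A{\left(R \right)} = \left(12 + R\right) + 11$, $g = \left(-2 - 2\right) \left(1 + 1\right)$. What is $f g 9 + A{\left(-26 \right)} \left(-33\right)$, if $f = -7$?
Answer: $603$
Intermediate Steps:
$g = -8$ ($g = \left(-4\right) 2 = -8$)
$A{\left(R \right)} = 23 + R$
$f g 9 + A{\left(-26 \right)} \left(-33\right) = \left(-7\right) \left(-8\right) 9 + \left(23 - 26\right) \left(-33\right) = 56 \cdot 9 - -99 = 504 + 99 = 603$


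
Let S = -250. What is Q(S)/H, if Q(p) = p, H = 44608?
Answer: -125/22304 ≈ -0.0056044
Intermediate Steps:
Q(S)/H = -250/44608 = -250*1/44608 = -125/22304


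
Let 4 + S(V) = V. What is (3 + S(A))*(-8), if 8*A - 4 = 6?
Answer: -2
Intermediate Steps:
A = 5/4 (A = 1/2 + (1/8)*6 = 1/2 + 3/4 = 5/4 ≈ 1.2500)
S(V) = -4 + V
(3 + S(A))*(-8) = (3 + (-4 + 5/4))*(-8) = (3 - 11/4)*(-8) = (1/4)*(-8) = -2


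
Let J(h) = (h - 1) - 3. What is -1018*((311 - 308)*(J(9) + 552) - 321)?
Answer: -1374300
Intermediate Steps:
J(h) = -4 + h (J(h) = (-1 + h) - 3 = -4 + h)
-1018*((311 - 308)*(J(9) + 552) - 321) = -1018*((311 - 308)*((-4 + 9) + 552) - 321) = -1018*(3*(5 + 552) - 321) = -1018*(3*557 - 321) = -1018*(1671 - 321) = -1018*1350 = -1374300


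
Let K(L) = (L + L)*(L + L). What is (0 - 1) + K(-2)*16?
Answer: 255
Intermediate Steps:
K(L) = 4*L² (K(L) = (2*L)*(2*L) = 4*L²)
(0 - 1) + K(-2)*16 = (0 - 1) + (4*(-2)²)*16 = -1 + (4*4)*16 = -1 + 16*16 = -1 + 256 = 255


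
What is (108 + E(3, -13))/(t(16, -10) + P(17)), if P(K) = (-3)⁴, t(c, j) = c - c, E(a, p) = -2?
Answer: 106/81 ≈ 1.3086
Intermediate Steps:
t(c, j) = 0
P(K) = 81
(108 + E(3, -13))/(t(16, -10) + P(17)) = (108 - 2)/(0 + 81) = 106/81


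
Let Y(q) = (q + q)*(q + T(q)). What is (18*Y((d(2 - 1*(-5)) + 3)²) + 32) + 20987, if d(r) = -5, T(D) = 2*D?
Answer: 22747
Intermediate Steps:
Y(q) = 6*q² (Y(q) = (q + q)*(q + 2*q) = (2*q)*(3*q) = 6*q²)
(18*Y((d(2 - 1*(-5)) + 3)²) + 32) + 20987 = (18*(6*((-5 + 3)²)²) + 32) + 20987 = (18*(6*((-2)²)²) + 32) + 20987 = (18*(6*4²) + 32) + 20987 = (18*(6*16) + 32) + 20987 = (18*96 + 32) + 20987 = (1728 + 32) + 20987 = 1760 + 20987 = 22747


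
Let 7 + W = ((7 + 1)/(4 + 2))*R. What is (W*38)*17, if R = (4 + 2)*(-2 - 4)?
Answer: -35530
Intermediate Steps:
R = -36 (R = 6*(-6) = -36)
W = -55 (W = -7 + ((7 + 1)/(4 + 2))*(-36) = -7 + (8/6)*(-36) = -7 + (8*(⅙))*(-36) = -7 + (4/3)*(-36) = -7 - 48 = -55)
(W*38)*17 = -55*38*17 = -2090*17 = -35530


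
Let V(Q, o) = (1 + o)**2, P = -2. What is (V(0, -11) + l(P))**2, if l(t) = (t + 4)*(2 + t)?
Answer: 10000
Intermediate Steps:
l(t) = (2 + t)*(4 + t) (l(t) = (4 + t)*(2 + t) = (2 + t)*(4 + t))
(V(0, -11) + l(P))**2 = ((1 - 11)**2 + (8 + (-2)**2 + 6*(-2)))**2 = ((-10)**2 + (8 + 4 - 12))**2 = (100 + 0)**2 = 100**2 = 10000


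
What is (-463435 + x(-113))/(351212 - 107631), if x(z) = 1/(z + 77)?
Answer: -16683661/8768916 ≈ -1.9026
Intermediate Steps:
x(z) = 1/(77 + z)
(-463435 + x(-113))/(351212 - 107631) = (-463435 + 1/(77 - 113))/(351212 - 107631) = (-463435 + 1/(-36))/243581 = (-463435 - 1/36)*(1/243581) = -16683661/36*1/243581 = -16683661/8768916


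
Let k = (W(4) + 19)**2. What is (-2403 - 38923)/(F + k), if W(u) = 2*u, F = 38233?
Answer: -20663/19481 ≈ -1.0607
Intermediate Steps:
k = 729 (k = (2*4 + 19)**2 = (8 + 19)**2 = 27**2 = 729)
(-2403 - 38923)/(F + k) = (-2403 - 38923)/(38233 + 729) = -41326/38962 = -41326*1/38962 = -20663/19481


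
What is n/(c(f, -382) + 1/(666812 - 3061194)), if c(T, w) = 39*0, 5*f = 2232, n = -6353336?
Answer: 15212313358352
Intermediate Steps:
f = 2232/5 (f = (1/5)*2232 = 2232/5 ≈ 446.40)
c(T, w) = 0
n/(c(f, -382) + 1/(666812 - 3061194)) = -6353336/(0 + 1/(666812 - 3061194)) = -6353336/(0 + 1/(-2394382)) = -6353336/(0 - 1/2394382) = -6353336/(-1/2394382) = -6353336*(-2394382) = 15212313358352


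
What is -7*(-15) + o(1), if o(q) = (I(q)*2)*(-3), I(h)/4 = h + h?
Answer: 57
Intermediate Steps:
I(h) = 8*h (I(h) = 4*(h + h) = 4*(2*h) = 8*h)
o(q) = -48*q (o(q) = ((8*q)*2)*(-3) = (16*q)*(-3) = -48*q)
-7*(-15) + o(1) = -7*(-15) - 48*1 = 105 - 48 = 57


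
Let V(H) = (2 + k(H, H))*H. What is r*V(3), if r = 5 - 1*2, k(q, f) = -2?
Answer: 0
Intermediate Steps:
V(H) = 0 (V(H) = (2 - 2)*H = 0*H = 0)
r = 3 (r = 5 - 2 = 3)
r*V(3) = 3*0 = 0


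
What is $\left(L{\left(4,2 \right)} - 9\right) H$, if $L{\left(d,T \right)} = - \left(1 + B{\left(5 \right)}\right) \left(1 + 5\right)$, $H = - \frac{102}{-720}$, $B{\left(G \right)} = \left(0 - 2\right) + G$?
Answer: $- \frac{187}{40} \approx -4.675$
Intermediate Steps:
$B{\left(G \right)} = -2 + G$
$H = \frac{17}{120}$ ($H = \left(-102\right) \left(- \frac{1}{720}\right) = \frac{17}{120} \approx 0.14167$)
$L{\left(d,T \right)} = -24$ ($L{\left(d,T \right)} = - \left(1 + \left(-2 + 5\right)\right) \left(1 + 5\right) = - \left(1 + 3\right) 6 = - 4 \cdot 6 = \left(-1\right) 24 = -24$)
$\left(L{\left(4,2 \right)} - 9\right) H = \left(-24 - 9\right) \frac{17}{120} = \left(-33\right) \frac{17}{120} = - \frac{187}{40}$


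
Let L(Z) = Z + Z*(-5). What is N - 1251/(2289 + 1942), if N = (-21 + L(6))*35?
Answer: -6665076/4231 ≈ -1575.3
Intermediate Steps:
L(Z) = -4*Z (L(Z) = Z - 5*Z = -4*Z)
N = -1575 (N = (-21 - 4*6)*35 = (-21 - 24)*35 = -45*35 = -1575)
N - 1251/(2289 + 1942) = -1575 - 1251/(2289 + 1942) = -1575 - 1251/4231 = -6665076/4231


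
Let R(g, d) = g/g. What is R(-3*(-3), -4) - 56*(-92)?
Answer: 5153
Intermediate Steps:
R(g, d) = 1
R(-3*(-3), -4) - 56*(-92) = 1 - 56*(-92) = 1 + 5152 = 5153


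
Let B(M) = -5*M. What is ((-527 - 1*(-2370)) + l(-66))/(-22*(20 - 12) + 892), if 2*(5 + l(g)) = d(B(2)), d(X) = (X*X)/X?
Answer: 1833/716 ≈ 2.5601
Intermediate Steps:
d(X) = X (d(X) = X²/X = X)
l(g) = -10 (l(g) = -5 + (-5*2)/2 = -5 + (½)*(-10) = -5 - 5 = -10)
((-527 - 1*(-2370)) + l(-66))/(-22*(20 - 12) + 892) = ((-527 - 1*(-2370)) - 10)/(-22*(20 - 12) + 892) = ((-527 + 2370) - 10)/(-22*8 + 892) = (1843 - 10)/(-176 + 892) = 1833/716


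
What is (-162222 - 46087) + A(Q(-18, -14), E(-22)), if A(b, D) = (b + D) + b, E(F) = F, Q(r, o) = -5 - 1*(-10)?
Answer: -208321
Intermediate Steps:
Q(r, o) = 5 (Q(r, o) = -5 + 10 = 5)
A(b, D) = D + 2*b (A(b, D) = (D + b) + b = D + 2*b)
(-162222 - 46087) + A(Q(-18, -14), E(-22)) = (-162222 - 46087) + (-22 + 2*5) = -208309 + (-22 + 10) = -208309 - 12 = -208321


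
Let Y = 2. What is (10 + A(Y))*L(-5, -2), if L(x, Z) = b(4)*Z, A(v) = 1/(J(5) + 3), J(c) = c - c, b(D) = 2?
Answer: -124/3 ≈ -41.333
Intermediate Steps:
J(c) = 0
A(v) = 1/3 (A(v) = 1/(0 + 3) = 1/3)
L(x, Z) = 2*Z
(10 + A(Y))*L(-5, -2) = (10 + 1/3)*(2*(-2)) = (31/3)*(-4) = -124/3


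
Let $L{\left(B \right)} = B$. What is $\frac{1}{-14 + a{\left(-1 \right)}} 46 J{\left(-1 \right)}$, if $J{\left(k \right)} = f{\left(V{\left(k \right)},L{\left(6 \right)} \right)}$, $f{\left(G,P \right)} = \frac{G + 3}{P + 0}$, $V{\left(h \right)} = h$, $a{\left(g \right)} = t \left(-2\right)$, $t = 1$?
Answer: $- \frac{23}{24} \approx -0.95833$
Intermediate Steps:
$a{\left(g \right)} = -2$ ($a{\left(g \right)} = 1 \left(-2\right) = -2$)
$f{\left(G,P \right)} = \frac{3 + G}{P}$
$J{\left(k \right)} = \frac{1}{2} + \frac{k}{6}$ ($J{\left(k \right)} = \frac{3 + k}{6} = \frac{1}{2} + \frac{k}{6}$)
$\frac{1}{-14 + a{\left(-1 \right)}} 46 J{\left(-1 \right)} = \frac{1}{-14 - 2} \cdot 46 \left(\frac{1}{2} + \frac{1}{6} \left(-1\right)\right) = \frac{1}{-16} \cdot 46 \left(\frac{1}{2} - \frac{1}{6}\right) = \left(- \frac{1}{16}\right) 46 \cdot \frac{1}{3} = \left(- \frac{23}{8}\right) \frac{1}{3} = - \frac{23}{24}$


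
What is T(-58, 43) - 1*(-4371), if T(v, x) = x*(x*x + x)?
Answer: 85727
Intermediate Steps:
T(v, x) = x*(x + x**2) (T(v, x) = x*(x**2 + x) = x*(x + x**2))
T(-58, 43) - 1*(-4371) = 43**2*(1 + 43) - 1*(-4371) = 1849*44 + 4371 = 81356 + 4371 = 85727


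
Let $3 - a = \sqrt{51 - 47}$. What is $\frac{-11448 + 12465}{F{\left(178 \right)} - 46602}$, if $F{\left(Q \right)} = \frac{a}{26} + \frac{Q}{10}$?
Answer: $- \frac{44070}{2018647} \approx -0.021831$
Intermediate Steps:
$a = 1$ ($a = 3 - \sqrt{51 - 47} = 3 - \sqrt{4} = 3 - 2 = 1$)
$F{\left(Q \right)} = \frac{1}{26} + \frac{Q}{10}$ ($F{\left(Q \right)} = 1 \cdot \frac{1}{26} + \frac{Q}{10} = 1 \cdot \frac{1}{26} + Q \frac{1}{10} = \frac{1}{26} + \frac{Q}{10}$)
$\frac{-11448 + 12465}{F{\left(178 \right)} - 46602} = \frac{-11448 + 12465}{\left(\frac{1}{26} + \frac{1}{10} \cdot 178\right) - 46602} = \frac{1017}{\left(\frac{1}{26} + \frac{89}{5}\right) - 46602} = \frac{1017}{\frac{2319}{130} - 46602} = \frac{1017}{- \frac{6055941}{130}} = 1017 \left(- \frac{130}{6055941}\right) = - \frac{44070}{2018647}$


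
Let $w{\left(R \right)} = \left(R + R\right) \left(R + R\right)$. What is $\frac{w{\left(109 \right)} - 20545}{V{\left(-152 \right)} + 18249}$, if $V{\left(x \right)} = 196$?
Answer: $\frac{1587}{1085} \approx 1.4627$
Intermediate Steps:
$w{\left(R \right)} = 4 R^{2}$ ($w{\left(R \right)} = 2 R 2 R = 4 R^{2}$)
$\frac{w{\left(109 \right)} - 20545}{V{\left(-152 \right)} + 18249} = \frac{4 \cdot 109^{2} - 20545}{196 + 18249} = \frac{4 \cdot 11881 - 20545}{18445} = \left(47524 - 20545\right) \frac{1}{18445} = 26979 \cdot \frac{1}{18445} = \frac{1587}{1085}$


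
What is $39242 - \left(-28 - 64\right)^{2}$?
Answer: $30778$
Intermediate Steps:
$39242 - \left(-28 - 64\right)^{2} = 39242 - \left(-92\right)^{2} = 39242 - 8464 = 30778$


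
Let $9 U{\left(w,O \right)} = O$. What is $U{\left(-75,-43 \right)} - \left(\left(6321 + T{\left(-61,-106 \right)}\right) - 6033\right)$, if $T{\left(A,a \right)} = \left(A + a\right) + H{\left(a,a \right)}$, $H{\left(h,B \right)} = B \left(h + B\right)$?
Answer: $- \frac{203380}{9} \approx -22598.0$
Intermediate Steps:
$U{\left(w,O \right)} = \frac{O}{9}$
$H{\left(h,B \right)} = B \left(B + h\right)$
$T{\left(A,a \right)} = A + a + 2 a^{2}$ ($T{\left(A,a \right)} = \left(A + a\right) + a \left(a + a\right) = \left(A + a\right) + a 2 a = \left(A + a\right) + 2 a^{2} = A + a + 2 a^{2}$)
$U{\left(-75,-43 \right)} - \left(\left(6321 + T{\left(-61,-106 \right)}\right) - 6033\right) = \frac{1}{9} \left(-43\right) - \left(\left(6321 - \left(167 - 22472\right)\right) - 6033\right) = - \frac{43}{9} - \left(\left(6321 - -22305\right) - 6033\right) = - \frac{43}{9} - \left(\left(6321 + 22305\right) - 6033\right) = - \frac{43}{9} - \left(28626 - 6033\right) = - \frac{43}{9} - 22593 = - \frac{203380}{9}$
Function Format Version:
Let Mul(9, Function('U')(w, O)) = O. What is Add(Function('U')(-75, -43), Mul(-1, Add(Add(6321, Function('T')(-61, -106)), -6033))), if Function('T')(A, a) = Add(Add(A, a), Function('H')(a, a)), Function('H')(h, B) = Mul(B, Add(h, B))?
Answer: Rational(-203380, 9) ≈ -22598.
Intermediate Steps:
Function('U')(w, O) = Mul(Rational(1, 9), O)
Function('H')(h, B) = Mul(B, Add(B, h))
Function('T')(A, a) = Add(A, a, Mul(2, Pow(a, 2))) (Function('T')(A, a) = Add(Add(A, a), Mul(a, Add(a, a))) = Add(Add(A, a), Mul(a, Mul(2, a))) = Add(Add(A, a), Mul(2, Pow(a, 2))) = Add(A, a, Mul(2, Pow(a, 2))))
Add(Function('U')(-75, -43), Mul(-1, Add(Add(6321, Function('T')(-61, -106)), -6033))) = Add(Mul(Rational(1, 9), -43), Mul(-1, Add(Add(6321, Add(-61, -106, Mul(2, Pow(-106, 2)))), -6033))) = Add(Rational(-43, 9), Mul(-1, Add(Add(6321, Add(-61, -106, Mul(2, 11236))), -6033))) = Add(Rational(-43, 9), Mul(-1, Add(Add(6321, Add(-61, -106, 22472)), -6033))) = Add(Rational(-43, 9), Mul(-1, Add(Add(6321, 22305), -6033))) = Add(Rational(-43, 9), Mul(-1, Add(28626, -6033))) = Add(Rational(-43, 9), Mul(-1, 22593)) = Add(Rational(-43, 9), -22593) = Rational(-203380, 9)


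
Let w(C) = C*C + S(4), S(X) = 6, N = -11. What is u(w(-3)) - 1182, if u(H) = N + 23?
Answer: -1170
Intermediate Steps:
w(C) = 6 + C**2 (w(C) = C*C + 6 = C**2 + 6 = 6 + C**2)
u(H) = 12 (u(H) = -11 + 23 = 12)
u(w(-3)) - 1182 = 12 - 1182 = -1170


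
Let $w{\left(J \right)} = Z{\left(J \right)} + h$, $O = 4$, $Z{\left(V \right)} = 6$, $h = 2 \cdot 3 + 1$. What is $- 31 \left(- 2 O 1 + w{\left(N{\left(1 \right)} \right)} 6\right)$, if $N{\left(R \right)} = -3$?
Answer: $-2170$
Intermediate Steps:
$h = 7$ ($h = 6 + 1 = 7$)
$w{\left(J \right)} = 13$ ($w{\left(J \right)} = 6 + 7 = 13$)
$- 31 \left(- 2 O 1 + w{\left(N{\left(1 \right)} \right)} 6\right) = - 31 \left(\left(-2\right) 4 \cdot 1 + 13 \cdot 6\right) = - 31 \left(\left(-8\right) 1 + 78\right) = - 31 \left(-8 + 78\right) = \left(-31\right) 70 = -2170$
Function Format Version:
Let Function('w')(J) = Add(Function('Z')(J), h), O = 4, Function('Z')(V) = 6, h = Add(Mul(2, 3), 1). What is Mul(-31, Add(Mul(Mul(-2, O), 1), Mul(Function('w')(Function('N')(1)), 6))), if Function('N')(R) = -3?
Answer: -2170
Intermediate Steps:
h = 7 (h = Add(6, 1) = 7)
Function('w')(J) = 13 (Function('w')(J) = Add(6, 7) = 13)
Mul(-31, Add(Mul(Mul(-2, O), 1), Mul(Function('w')(Function('N')(1)), 6))) = Mul(-31, Add(Mul(Mul(-2, 4), 1), Mul(13, 6))) = Mul(-31, Add(Mul(-8, 1), 78)) = Mul(-31, Add(-8, 78)) = Mul(-31, 70) = -2170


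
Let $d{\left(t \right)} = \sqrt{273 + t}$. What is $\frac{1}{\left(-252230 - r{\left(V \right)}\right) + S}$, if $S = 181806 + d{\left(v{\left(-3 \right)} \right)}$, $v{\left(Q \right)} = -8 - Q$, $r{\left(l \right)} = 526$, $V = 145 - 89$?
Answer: $- \frac{35475}{2516951116} - \frac{\sqrt{67}}{2516951116} \approx -1.4098 \cdot 10^{-5}$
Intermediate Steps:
$V = 56$
$S = 181806 + 2 \sqrt{67}$ ($S = 181806 + \sqrt{273 - 5} = 181806 + \sqrt{268} = 181806 + 2 \sqrt{67} \approx 1.8182 \cdot 10^{5}$)
$\frac{1}{\left(-252230 - r{\left(V \right)}\right) + S} = \frac{1}{\left(-252230 - 526\right) + \left(181806 + 2 \sqrt{67}\right)} = \frac{1}{-252756 + \left(181806 + 2 \sqrt{67}\right)} = \frac{1}{-70950 + 2 \sqrt{67}}$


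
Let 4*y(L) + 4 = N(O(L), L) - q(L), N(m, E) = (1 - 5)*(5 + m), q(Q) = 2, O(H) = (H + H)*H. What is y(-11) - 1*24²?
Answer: -1649/2 ≈ -824.50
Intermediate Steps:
O(H) = 2*H² (O(H) = (2*H)*H = 2*H²)
N(m, E) = -20 - 4*m (N(m, E) = -4*(5 + m) = -20 - 4*m)
y(L) = -13/2 - 2*L² (y(L) = -1 + ((-20 - 8*L²) - 1*2)/4 = -1 + ((-20 - 8*L²) - 2)/4 = -1 + (-22 - 8*L²)/4 = -1 + (-11/2 - 2*L²) = -13/2 - 2*L²)
y(-11) - 1*24² = (-13/2 - 2*(-11)²) - 1*24² = (-13/2 - 2*121) - 1*576 = (-13/2 - 242) - 576 = -497/2 - 576 = -1649/2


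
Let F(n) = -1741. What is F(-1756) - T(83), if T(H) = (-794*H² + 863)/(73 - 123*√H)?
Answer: -2576145317/1250378 - 672687369*√83/1250378 ≈ -6961.6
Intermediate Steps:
T(H) = (863 - 794*H²)/(73 - 123*√H)
F(-1756) - T(83) = -1741 - (-863 + 794*83²)/(-73 + 123*√83) = -1741 - (-863 + 794*6889)/(-73 + 123*√83) = -1741 - (-863 + 5469866)/(-73 + 123*√83) = -1741 - 5469003/(-73 + 123*√83)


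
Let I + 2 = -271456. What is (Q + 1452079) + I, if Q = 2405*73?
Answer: 1356186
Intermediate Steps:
I = -271458 (I = -2 - 271456 = -271458)
Q = 175565
(Q + 1452079) + I = (175565 + 1452079) - 271458 = 1627644 - 271458 = 1356186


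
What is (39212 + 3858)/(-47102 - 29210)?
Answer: -21535/38156 ≈ -0.56439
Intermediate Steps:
(39212 + 3858)/(-47102 - 29210) = 43070/(-76312) = 43070*(-1/76312) = -21535/38156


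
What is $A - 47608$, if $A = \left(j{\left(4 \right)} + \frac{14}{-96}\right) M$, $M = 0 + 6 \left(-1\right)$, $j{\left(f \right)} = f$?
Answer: $- \frac{381049}{8} \approx -47631.0$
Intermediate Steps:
$M = -6$ ($M = 0 - 6 = -6$)
$A = - \frac{185}{8}$ ($A = \left(4 + \frac{14}{-96}\right) \left(-6\right) = \left(4 + 14 \left(- \frac{1}{96}\right)\right) \left(-6\right) = \left(4 - \frac{7}{48}\right) \left(-6\right) = \frac{185}{48} \left(-6\right) = - \frac{185}{8} \approx -23.125$)
$A - 47608 = - \frac{185}{8} - 47608 = - \frac{381049}{8}$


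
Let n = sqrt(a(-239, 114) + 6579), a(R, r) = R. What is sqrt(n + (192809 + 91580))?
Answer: sqrt(284389 + 2*sqrt(1585)) ≈ 533.36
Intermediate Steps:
n = 2*sqrt(1585) (n = sqrt(-239 + 6579) = sqrt(6340) = 2*sqrt(1585) ≈ 79.624)
sqrt(n + (192809 + 91580)) = sqrt(2*sqrt(1585) + (192809 + 91580)) = sqrt(2*sqrt(1585) + 284389) = sqrt(284389 + 2*sqrt(1585))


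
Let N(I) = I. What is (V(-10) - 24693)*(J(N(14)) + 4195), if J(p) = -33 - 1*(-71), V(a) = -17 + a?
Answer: -104639760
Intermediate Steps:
J(p) = 38 (J(p) = -33 + 71 = 38)
(V(-10) - 24693)*(J(N(14)) + 4195) = ((-17 - 10) - 24693)*(38 + 4195) = (-27 - 24693)*4233 = -24720*4233 = -104639760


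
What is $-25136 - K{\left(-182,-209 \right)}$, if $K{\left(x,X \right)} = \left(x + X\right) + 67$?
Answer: $-24812$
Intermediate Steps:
$K{\left(x,X \right)} = 67 + X + x$ ($K{\left(x,X \right)} = \left(X + x\right) + 67 = 67 + X + x$)
$-25136 - K{\left(-182,-209 \right)} = -25136 - \left(67 - 209 - 182\right) = -25136 - -324 = -25136 + 324 = -24812$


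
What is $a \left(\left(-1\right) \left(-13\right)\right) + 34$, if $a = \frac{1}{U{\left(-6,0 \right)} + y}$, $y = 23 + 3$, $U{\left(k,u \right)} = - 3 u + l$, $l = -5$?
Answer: $\frac{727}{21} \approx 34.619$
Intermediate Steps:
$U{\left(k,u \right)} = -5 - 3 u$ ($U{\left(k,u \right)} = - 3 u - 5 = -5 - 3 u$)
$y = 26$
$a = \frac{1}{21}$ ($a = \frac{1}{\left(-5 - 0\right) + 26} = \frac{1}{\left(-5 + 0\right) + 26} = \frac{1}{-5 + 26} = \frac{1}{21} \approx 0.047619$)
$a \left(\left(-1\right) \left(-13\right)\right) + 34 = \frac{\left(-1\right) \left(-13\right)}{21} + 34 = \frac{1}{21} \cdot 13 + 34 = \frac{13}{21} + 34 = \frac{727}{21}$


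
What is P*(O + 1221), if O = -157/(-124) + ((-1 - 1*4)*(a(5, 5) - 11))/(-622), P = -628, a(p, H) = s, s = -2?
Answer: -7399636237/9641 ≈ -7.6752e+5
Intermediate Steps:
a(p, H) = -2
O = 44797/38564 (O = -157/(-124) + ((-1 - 1*4)*(-2 - 11))/(-622) = -157*(-1/124) + ((-1 - 4)*(-13))*(-1/622) = 157/124 - 5*(-13)*(-1/622) = 157/124 + 65*(-1/622) = 157/124 - 65/622 = 44797/38564 ≈ 1.1616)
P*(O + 1221) = -628*(44797/38564 + 1221) = -628*47131441/38564 = -7399636237/9641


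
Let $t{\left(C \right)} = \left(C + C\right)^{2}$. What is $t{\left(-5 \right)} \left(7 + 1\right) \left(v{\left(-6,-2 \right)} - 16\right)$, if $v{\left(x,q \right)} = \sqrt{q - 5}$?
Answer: $-12800 + 800 i \sqrt{7} \approx -12800.0 + 2116.6 i$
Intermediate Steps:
$t{\left(C \right)} = 4 C^{2}$ ($t{\left(C \right)} = \left(2 C\right)^{2} = 4 C^{2}$)
$v{\left(x,q \right)} = \sqrt{-5 + q}$
$t{\left(-5 \right)} \left(7 + 1\right) \left(v{\left(-6,-2 \right)} - 16\right) = 4 \left(-5\right)^{2} \left(7 + 1\right) \left(\sqrt{-5 - 2} - 16\right) = 4 \cdot 25 \cdot 8 \left(\sqrt{-7} - 16\right) = 100 \cdot 8 \left(i \sqrt{7} - 16\right) = 800 \left(-16 + i \sqrt{7}\right) = -12800 + 800 i \sqrt{7}$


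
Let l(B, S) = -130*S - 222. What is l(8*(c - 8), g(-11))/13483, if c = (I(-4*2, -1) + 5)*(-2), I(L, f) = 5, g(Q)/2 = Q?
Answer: 2638/13483 ≈ 0.19565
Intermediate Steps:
g(Q) = 2*Q
c = -20 (c = (5 + 5)*(-2) = 10*(-2) = -20)
l(B, S) = -222 - 130*S
l(8*(c - 8), g(-11))/13483 = (-222 - 260*(-11))/13483 = (-222 - 130*(-22))*(1/13483) = (-222 + 2860)*(1/13483) = 2638*(1/13483) = 2638/13483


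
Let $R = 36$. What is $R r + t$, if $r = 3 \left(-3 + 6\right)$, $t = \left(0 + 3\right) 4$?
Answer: $336$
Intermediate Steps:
$t = 12$ ($t = 3 \cdot 4 = 12$)
$r = 9$ ($r = 3 \cdot 3 = 9$)
$R r + t = 36 \cdot 9 + 12 = 324 + 12 = 336$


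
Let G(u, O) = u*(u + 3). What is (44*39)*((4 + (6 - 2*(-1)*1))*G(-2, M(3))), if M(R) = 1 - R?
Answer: -41184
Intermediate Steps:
G(u, O) = u*(3 + u)
(44*39)*((4 + (6 - 2*(-1)*1))*G(-2, M(3))) = (44*39)*((4 + (6 - 2*(-1)*1))*(-2*(3 - 2))) = 1716*((4 + (6 + 2*1))*(-2*1)) = 1716*((4 + (6 + 2))*(-2)) = 1716*((4 + 8)*(-2)) = 1716*(12*(-2)) = 1716*(-24) = -41184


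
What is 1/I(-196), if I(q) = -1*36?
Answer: -1/36 ≈ -0.027778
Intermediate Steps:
I(q) = -36
1/I(-196) = 1/(-36) = -1/36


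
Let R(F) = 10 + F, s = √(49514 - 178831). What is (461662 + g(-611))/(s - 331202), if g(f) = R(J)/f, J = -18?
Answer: -93423966438980/67023580307931 - 282075490*I*√129317/67023580307931 ≈ -1.3939 - 0.0015134*I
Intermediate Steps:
s = I*√129317 (s = √(-129317) = I*√129317 ≈ 359.61*I)
g(f) = -8/f (g(f) = (10 - 18)/f = -8/f)
(461662 + g(-611))/(s - 331202) = (461662 - 8/(-611))/(I*√129317 - 331202) = (461662 - 8*(-1/611))/(-331202 + I*√129317) = (461662 + 8/611)/(-331202 + I*√129317) = 282075490/(611*(-331202 + I*√129317))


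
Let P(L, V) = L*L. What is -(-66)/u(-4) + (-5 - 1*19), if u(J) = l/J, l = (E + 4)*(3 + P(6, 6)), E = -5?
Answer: -224/13 ≈ -17.231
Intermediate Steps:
P(L, V) = L**2
l = -39 (l = (-5 + 4)*(3 + 6**2) = -(3 + 36) = -1*39 = -39)
u(J) = -39/J
-(-66)/u(-4) + (-5 - 1*19) = -(-66)/((-39/(-4))) + (-5 - 1*19) = -(-66)/((-39*(-1/4))) + (-5 - 19) = -(-66)/39/4 - 24 = -(-66)*4/39 - 24 = -11*(-8/13) - 24 = 88/13 - 24 = -224/13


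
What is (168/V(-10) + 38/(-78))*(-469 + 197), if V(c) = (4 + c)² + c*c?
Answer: -7936/39 ≈ -203.49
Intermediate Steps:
V(c) = c² + (4 + c)² (V(c) = (4 + c)² + c² = c² + (4 + c)²)
(168/V(-10) + 38/(-78))*(-469 + 197) = (168/((-10)² + (4 - 10)²) + 38/(-78))*(-469 + 197) = (168/(100 + (-6)²) + 38*(-1/78))*(-272) = (168/(100 + 36) - 19/39)*(-272) = (168/136 - 19/39)*(-272) = (168*(1/136) - 19/39)*(-272) = (21/17 - 19/39)*(-272) = (496/663)*(-272) = -7936/39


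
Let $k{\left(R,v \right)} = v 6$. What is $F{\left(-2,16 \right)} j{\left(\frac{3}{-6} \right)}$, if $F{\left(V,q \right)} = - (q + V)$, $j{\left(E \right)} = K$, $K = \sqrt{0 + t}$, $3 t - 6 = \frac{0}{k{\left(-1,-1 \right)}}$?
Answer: $- 14 \sqrt{2} \approx -19.799$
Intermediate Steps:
$k{\left(R,v \right)} = 6 v$
$t = 2$ ($t = 2 + \frac{0 \frac{1}{6 \left(-1\right)}}{3} = 2 + \frac{0 \frac{1}{-6}}{3} = 2 + \frac{0 \left(- \frac{1}{6}\right)}{3} = 2 + \frac{1}{3} \cdot 0 = 2 + 0 = 2$)
$K = \sqrt{2}$ ($K = \sqrt{0 + 2} = \sqrt{2} \approx 1.4142$)
$j{\left(E \right)} = \sqrt{2}$
$F{\left(V,q \right)} = - V - q$ ($F{\left(V,q \right)} = - (V + q) = - V - q$)
$F{\left(-2,16 \right)} j{\left(\frac{3}{-6} \right)} = \left(\left(-1\right) \left(-2\right) - 16\right) \sqrt{2} = \left(2 - 16\right) \sqrt{2} = - 14 \sqrt{2}$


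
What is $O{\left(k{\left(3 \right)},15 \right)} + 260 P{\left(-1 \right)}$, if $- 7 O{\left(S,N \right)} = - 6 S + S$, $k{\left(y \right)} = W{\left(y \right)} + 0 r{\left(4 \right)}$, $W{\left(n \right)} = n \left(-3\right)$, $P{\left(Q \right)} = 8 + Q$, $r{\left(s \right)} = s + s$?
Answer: $\frac{12695}{7} \approx 1813.6$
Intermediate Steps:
$r{\left(s \right)} = 2 s$
$W{\left(n \right)} = - 3 n$
$k{\left(y \right)} = - 3 y$ ($k{\left(y \right)} = - 3 y + 0 \cdot 2 \cdot 4 = - 3 y + 0 \cdot 8 = - 3 y + 0 = - 3 y$)
$O{\left(S,N \right)} = \frac{5 S}{7}$ ($O{\left(S,N \right)} = - \frac{- 6 S + S}{7} = - \frac{\left(-5\right) S}{7} = \frac{5 S}{7}$)
$O{\left(k{\left(3 \right)},15 \right)} + 260 P{\left(-1 \right)} = \frac{5 \left(\left(-3\right) 3\right)}{7} + 260 \left(8 - 1\right) = \frac{5}{7} \left(-9\right) + 260 \cdot 7 = - \frac{45}{7} + 1820 = \frac{12695}{7}$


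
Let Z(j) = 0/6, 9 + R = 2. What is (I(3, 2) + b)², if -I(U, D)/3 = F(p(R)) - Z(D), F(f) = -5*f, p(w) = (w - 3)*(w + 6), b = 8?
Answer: 24964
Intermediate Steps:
R = -7 (R = -9 + 2 = -7)
p(w) = (-3 + w)*(6 + w)
Z(j) = 0 (Z(j) = 0*(⅙) = 0)
I(U, D) = 150 (I(U, D) = -3*(-5*(-18 + (-7)² + 3*(-7)) - 1*0) = -3*(-5*(-18 + 49 - 21) + 0) = -3*(-5*10 + 0) = -3*(-50 + 0) = -3*(-50) = 150)
(I(3, 2) + b)² = (150 + 8)² = 158² = 24964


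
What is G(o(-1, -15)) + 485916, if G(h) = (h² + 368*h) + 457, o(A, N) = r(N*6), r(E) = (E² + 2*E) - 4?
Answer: 66062517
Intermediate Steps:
r(E) = -4 + E² + 2*E
o(A, N) = -4 + 12*N + 36*N² (o(A, N) = -4 + (N*6)² + 2*(N*6) = -4 + (6*N)² + 2*(6*N) = -4 + 36*N² + 12*N = -4 + 12*N + 36*N²)
G(h) = 457 + h² + 368*h
G(o(-1, -15)) + 485916 = (457 + (-4 + 12*(-15) + 36*(-15)²)² + 368*(-4 + 12*(-15) + 36*(-15)²)) + 485916 = (457 + (-4 - 180 + 36*225)² + 368*(-4 - 180 + 36*225)) + 485916 = (457 + (-4 - 180 + 8100)² + 368*(-4 - 180 + 8100)) + 485916 = (457 + 7916² + 368*7916) + 485916 = (457 + 62663056 + 2913088) + 485916 = 65576601 + 485916 = 66062517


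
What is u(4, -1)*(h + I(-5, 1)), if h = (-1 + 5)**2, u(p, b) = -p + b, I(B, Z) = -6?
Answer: -50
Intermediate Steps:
u(p, b) = b - p
h = 16 (h = 4**2 = 16)
u(4, -1)*(h + I(-5, 1)) = (-1 - 1*4)*(16 - 6) = (-1 - 4)*10 = -5*10 = -50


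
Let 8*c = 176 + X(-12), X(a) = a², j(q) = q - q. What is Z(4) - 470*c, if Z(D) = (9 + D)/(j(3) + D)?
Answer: -75187/4 ≈ -18797.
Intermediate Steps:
j(q) = 0
Z(D) = (9 + D)/D (Z(D) = (9 + D)/(0 + D) = (9 + D)/D)
c = 40 (c = (176 + (-12)²)/8 = (176 + 144)/8 = (⅛)*320 = 40)
Z(4) - 470*c = (9 + 4)/4 - 470*40 = (¼)*13 - 18800 = 13/4 - 18800 = -75187/4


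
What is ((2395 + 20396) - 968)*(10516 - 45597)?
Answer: -765572663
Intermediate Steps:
((2395 + 20396) - 968)*(10516 - 45597) = (22791 - 968)*(-35081) = 21823*(-35081) = -765572663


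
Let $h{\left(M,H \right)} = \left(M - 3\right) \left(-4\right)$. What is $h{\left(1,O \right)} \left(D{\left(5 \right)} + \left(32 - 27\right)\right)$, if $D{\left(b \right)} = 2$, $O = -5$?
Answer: $56$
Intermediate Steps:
$h{\left(M,H \right)} = 12 - 4 M$ ($h{\left(M,H \right)} = \left(-3 + M\right) \left(-4\right) = 12 - 4 M$)
$h{\left(1,O \right)} \left(D{\left(5 \right)} + \left(32 - 27\right)\right) = \left(12 - 4\right) \left(2 + \left(32 - 27\right)\right) = \left(12 - 4\right) \left(2 + 5\right) = 8 \cdot 7 = 56$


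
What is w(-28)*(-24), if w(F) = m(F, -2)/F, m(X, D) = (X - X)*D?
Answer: 0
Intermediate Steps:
m(X, D) = 0 (m(X, D) = 0*D = 0)
w(F) = 0 (w(F) = 0/F = 0)
w(-28)*(-24) = 0*(-24) = 0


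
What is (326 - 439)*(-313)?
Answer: 35369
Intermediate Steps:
(326 - 439)*(-313) = -113*(-313) = 35369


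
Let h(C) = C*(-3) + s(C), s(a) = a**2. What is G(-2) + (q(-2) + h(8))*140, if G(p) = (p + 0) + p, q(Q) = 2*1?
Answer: 5876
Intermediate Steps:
q(Q) = 2
h(C) = C**2 - 3*C (h(C) = C*(-3) + C**2 = -3*C + C**2 = C**2 - 3*C)
G(p) = 2*p (G(p) = p + p = 2*p)
G(-2) + (q(-2) + h(8))*140 = 2*(-2) + (2 + 8*(-3 + 8))*140 = -4 + (2 + 8*5)*140 = -4 + (2 + 40)*140 = -4 + 42*140 = -4 + 5880 = 5876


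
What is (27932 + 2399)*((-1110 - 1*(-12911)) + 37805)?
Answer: 1504599586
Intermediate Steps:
(27932 + 2399)*((-1110 - 1*(-12911)) + 37805) = 30331*((-1110 + 12911) + 37805) = 30331*(11801 + 37805) = 30331*49606 = 1504599586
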